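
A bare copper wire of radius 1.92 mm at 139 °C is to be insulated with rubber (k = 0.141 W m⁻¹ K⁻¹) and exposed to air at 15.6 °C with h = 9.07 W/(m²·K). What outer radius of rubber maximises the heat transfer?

r_cr = 1.55 cm

For a cylinder, r_cr = k_ins/h = 0.141/9.07 = 0.0155 m = 1.55 cm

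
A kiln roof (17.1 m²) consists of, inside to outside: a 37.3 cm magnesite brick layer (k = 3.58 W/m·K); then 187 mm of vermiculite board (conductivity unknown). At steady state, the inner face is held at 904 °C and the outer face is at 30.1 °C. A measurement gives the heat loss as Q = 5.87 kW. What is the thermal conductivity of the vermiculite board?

ΣR = ΔT/Q = |904 − 30.1|/5870 = 0.1489 K/W
Known resistances:
  R_magnesite brick = L/(kA) = 0.373/(3.58·17.1) = 0.006093 K/W
R_vermiculite board = ΣR − ΣR_known = 0.1489 − 0.006093 = 0.1428 K/W
L/(kA) = 0.1428 ⇒ k = 0.187/(0.1428·17.1) = 0.0766 W/m·K

k = 0.0766 W/m·K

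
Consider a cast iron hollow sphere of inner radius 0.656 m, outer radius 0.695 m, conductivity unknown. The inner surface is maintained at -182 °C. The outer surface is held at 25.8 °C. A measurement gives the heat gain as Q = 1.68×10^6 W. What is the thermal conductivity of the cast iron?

k = 55.0 W/m·K

ΣR = ΔT/Q = |-182 − 25.8|/1.68×10^6 = 1.237×10^-4 K/W
(1/r₁−1/r₂)/(4πk) = 1.237×10^-4 ⇒ k = 0.08554/(4π·1.237×10^-4) = 55.0 W/m·K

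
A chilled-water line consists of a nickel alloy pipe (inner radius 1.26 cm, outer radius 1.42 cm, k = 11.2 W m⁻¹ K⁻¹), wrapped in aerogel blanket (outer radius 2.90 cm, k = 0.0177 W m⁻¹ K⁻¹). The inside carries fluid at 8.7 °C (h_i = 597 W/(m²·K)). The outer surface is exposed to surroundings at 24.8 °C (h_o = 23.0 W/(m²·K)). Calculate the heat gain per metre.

Treat each layer as a resistance in series:
  R'_conv,in = 1/(2πr h) = 1/(2π·0.0126·597) = 0.02116 m·K/W
  R'_nickel alloy = ln(0.0142/0.0126)/(2πk) = 0.1195/(2π·11.2) = 0.001699 m·K/W
  R'_aerogel blanket = ln(0.0290/0.0142)/(2πk) = 0.7141/(2π·0.0177) = 6.421 m·K/W
  R'_conv,out = 1/(2πr h) = 1/(2π·0.0290·23.0) = 0.2386 m·K/W
ΣR = 0.02116 + 0.001699 + 6.421 + 0.2386 = 6.682 m·K/W
Q' = ΔT/ΣR = (8.7 °C − 24.8 °C)/6.682 = -2.41 W/m
(Negative Q' ⇒ heat flows inward; heat gain = 2.41 W/m.)

Q' = 2.41 W/m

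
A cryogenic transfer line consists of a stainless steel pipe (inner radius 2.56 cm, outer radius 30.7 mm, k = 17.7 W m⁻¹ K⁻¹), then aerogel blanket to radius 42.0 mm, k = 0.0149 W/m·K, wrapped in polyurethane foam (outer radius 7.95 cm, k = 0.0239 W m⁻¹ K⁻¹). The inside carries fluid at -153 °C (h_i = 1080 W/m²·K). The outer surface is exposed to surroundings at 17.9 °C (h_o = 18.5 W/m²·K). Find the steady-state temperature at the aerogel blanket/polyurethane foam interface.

Treat each layer as a resistance in series:
  R'_conv,in = 1/(2πr h) = 1/(2π·0.0256·1080) = 0.005756 m·K/W
  R'_stainless steel = ln(0.0307/0.0256)/(2πk) = 0.1817/(2π·17.7) = 0.001634 m·K/W
  R'_aerogel blanket = ln(0.0420/0.0307)/(2πk) = 0.3134/(2π·0.0149) = 3.348 m·K/W
  R'_polyurethane foam = ln(0.0795/0.0420)/(2πk) = 0.6381/(2π·0.0239) = 4.249 m·K/W
  R'_conv,out = 1/(2πr h) = 1/(2π·0.0795·18.5) = 0.1082 m·K/W
ΣR = 0.005756 + 0.001634 + 3.348 + 4.249 + 0.1082 = 7.713 m·K/W
Q' = ΔT/ΣR = (-153 °C − 17.9 °C)/7.713 = -22.16 W/m
From the inner boundary to the aerogel blanket/polyurethane foam interface, ΣR_partial = 3.355 m·K/W.
T_interface = T_in − Q'·ΣR_partial = -153 °C − (-22.16)(3.355) = -78.7 °C

T = -78.7 °C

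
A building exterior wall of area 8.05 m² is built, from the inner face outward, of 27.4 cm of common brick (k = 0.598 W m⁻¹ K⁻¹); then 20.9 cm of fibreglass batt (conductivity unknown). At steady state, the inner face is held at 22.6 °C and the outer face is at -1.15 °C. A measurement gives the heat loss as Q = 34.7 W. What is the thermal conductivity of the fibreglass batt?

k = 0.0414 W/m·K

ΣR = ΔT/Q = |22.6 − -1.15|/34.7 = 0.6844 K/W
Known resistances:
  R_common brick = L/(kA) = 0.274/(0.598·8.05) = 0.05692 K/W
R_fibreglass batt = ΣR − ΣR_known = 0.6844 − 0.05692 = 0.6275 K/W
L/(kA) = 0.6275 ⇒ k = 0.209/(0.6275·8.05) = 0.0414 W/m·K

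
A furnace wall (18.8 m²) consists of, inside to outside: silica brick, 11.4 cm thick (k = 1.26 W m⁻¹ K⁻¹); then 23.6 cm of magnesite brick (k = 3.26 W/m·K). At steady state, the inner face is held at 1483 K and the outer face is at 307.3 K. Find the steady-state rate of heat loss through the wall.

Q = 136 kW

Resistance network (inner→outer):
  R_silica brick = L/(kA) = 0.114/(1.26·18.8) = 0.004813 K/W
  R_magnesite brick = L/(kA) = 0.236/(3.26·18.8) = 0.003851 K/W
ΣR = 0.004813 + 0.003851 = 0.008664 K/W
Q = ΔT/ΣR = (1483 K − 307.3 K)/0.008664 = 1.36×10^5 W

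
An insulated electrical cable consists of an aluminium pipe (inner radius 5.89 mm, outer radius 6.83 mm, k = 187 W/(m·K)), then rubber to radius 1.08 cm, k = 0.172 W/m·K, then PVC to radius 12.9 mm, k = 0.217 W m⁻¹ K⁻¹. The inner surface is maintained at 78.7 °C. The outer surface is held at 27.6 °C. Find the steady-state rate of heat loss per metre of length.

Q' = 92.2 W/m

Series thermal resistances, inner to outer:
  R'_aluminium = ln(0.00683/0.00589)/(2πk) = 0.1481/(2π·187) = 1.260×10^-4 m·K/W
  R'_rubber = ln(0.0108/0.00683)/(2πk) = 0.4582/(2π·0.172) = 0.4240 m·K/W
  R'_PVC = ln(0.0129/0.0108)/(2πk) = 0.1777/(2π·0.217) = 0.1303 m·K/W
ΣR = 1.260×10^-4 + 0.4240 + 0.1303 = 0.5544 m·K/W
Q' = ΔT/ΣR = (78.7 °C − 27.6 °C)/0.5544 = 92.2 W/m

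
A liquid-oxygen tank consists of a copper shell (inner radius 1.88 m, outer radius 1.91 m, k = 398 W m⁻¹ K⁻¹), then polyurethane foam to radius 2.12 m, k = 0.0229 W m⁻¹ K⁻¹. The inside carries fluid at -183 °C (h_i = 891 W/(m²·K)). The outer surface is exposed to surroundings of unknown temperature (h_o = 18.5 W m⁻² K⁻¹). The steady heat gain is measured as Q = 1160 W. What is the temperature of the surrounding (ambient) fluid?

Sum the resistances:
  R_conv,in = 1/(4πr²h) = 1/(4π·1.88²·891) = 2.527×10^-5 K/W
  R_copper = (1/1.88 − 1/1.91)/(4πk) = 0.008355/(4π·398) = 1.670×10^-6 K/W
  R_polyurethane foam = (1/1.91 − 1/2.12)/(4πk) = 0.05186/(4π·0.0229) = 0.1802 K/W
  R_conv,out = 1/(4πr²h) = 1/(4π·2.12²·18.5) = 9.571×10^-4 K/W
ΣR = 0.1812 K/W
ΔT = Q·ΣR = 1160 × 0.1812 = 210.2 K
Heat flows inward, so T_out = T_in + ΔT = -183 + 210.2 = 27.2 °C

T_out = 27.2 °C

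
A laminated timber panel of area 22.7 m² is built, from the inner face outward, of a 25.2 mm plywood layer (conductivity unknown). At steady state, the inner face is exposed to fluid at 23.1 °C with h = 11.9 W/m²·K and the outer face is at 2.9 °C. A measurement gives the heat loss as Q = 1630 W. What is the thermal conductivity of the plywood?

k = 0.128 W/m·K

ΣR = ΔT/Q = |23.1 − 2.9|/1630 = 0.01239 K/W
Known resistances:
  R_conv,in = 1/(hA) = 1/(11.9·22.7) = 0.003702 K/W
R_plywood = ΣR − ΣR_known = 0.01239 − 0.003702 = 0.008688 K/W
L/(kA) = 0.008688 ⇒ k = 0.0252/(0.008688·22.7) = 0.128 W/m·K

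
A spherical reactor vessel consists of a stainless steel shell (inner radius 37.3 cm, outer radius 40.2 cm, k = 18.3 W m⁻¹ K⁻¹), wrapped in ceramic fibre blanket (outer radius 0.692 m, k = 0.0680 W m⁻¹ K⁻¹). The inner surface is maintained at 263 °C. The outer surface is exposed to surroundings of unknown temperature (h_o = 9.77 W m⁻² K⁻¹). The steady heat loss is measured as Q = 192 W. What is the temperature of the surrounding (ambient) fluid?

Series resistances:
  R_stainless steel = (1/0.373 − 1/0.402)/(4πk) = 0.1934/(4π·18.3) = 8.410×10^-4 K/W
  R_ceramic fibre blanket = (1/0.402 − 1/0.692)/(4πk) = 1.042/(4π·0.0680) = 1.220 K/W
  R_conv,out = 1/(4πr²h) = 1/(4π·0.692²·9.77) = 0.01701 K/W
ΣR = 1.238 K/W
ΔT = Q·ΣR = 192 × 1.238 = 237.7 K
Heat flows outward, so T_out = T_in − ΔT = 263 − 237.7 = 25.3 °C

T_out = 25.3 °C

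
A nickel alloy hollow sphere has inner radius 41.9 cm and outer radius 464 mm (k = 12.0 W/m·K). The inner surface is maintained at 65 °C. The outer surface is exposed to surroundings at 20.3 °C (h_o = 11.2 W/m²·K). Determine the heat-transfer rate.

Treat each layer as a resistance in series:
  R_nickel alloy = (1/0.419 − 1/0.464)/(4πk) = 0.2315/(4π·12.0) = 0.001535 K/W
  R_conv,out = 1/(4πr²h) = 1/(4π·0.464²·11.2) = 0.03300 K/W
ΣR = 0.001535 + 0.03300 = 0.03454 K/W
Q = ΔT/ΣR = (65 °C − 20.3 °C)/0.03454 = 1290 W

Q = 1290 W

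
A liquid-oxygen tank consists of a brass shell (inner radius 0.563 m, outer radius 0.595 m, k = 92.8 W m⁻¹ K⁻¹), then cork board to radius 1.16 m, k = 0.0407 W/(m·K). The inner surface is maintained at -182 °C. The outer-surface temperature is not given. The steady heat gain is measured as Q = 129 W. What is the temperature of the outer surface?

T_out = 24.5 °C

Sum the resistances:
  R_brass = (1/0.563 − 1/0.595)/(4πk) = 0.09553/(4π·92.8) = 8.192×10^-5 K/W
  R_cork board = (1/0.595 − 1/1.16)/(4πk) = 0.8186/(4π·0.0407) = 1.601 K/W
ΣR = 1.601 K/W
ΔT = Q·ΣR = 129 × 1.601 = 206.5 K
Heat flows inward, so T_out = T_in + ΔT = -182 + 206.5 = 24.5 °C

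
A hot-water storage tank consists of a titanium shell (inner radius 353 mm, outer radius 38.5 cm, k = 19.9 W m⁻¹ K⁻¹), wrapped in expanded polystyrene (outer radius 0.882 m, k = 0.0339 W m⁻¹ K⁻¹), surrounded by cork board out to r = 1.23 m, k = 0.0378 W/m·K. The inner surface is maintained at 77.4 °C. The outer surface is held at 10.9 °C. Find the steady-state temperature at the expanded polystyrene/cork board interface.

T = 21.8 °C

Resistance network (inner→outer):
  R_titanium = (1/0.353 − 1/0.385)/(4πk) = 0.2355/(4π·19.9) = 9.416×10^-4 K/W
  R_expanded polystyrene = (1/0.385 − 1/0.882)/(4πk) = 1.464/(4π·0.0339) = 3.436 K/W
  R_cork board = (1/0.882 − 1/1.23)/(4πk) = 0.3208/(4π·0.0378) = 0.6753 K/W
ΣR = 9.416×10^-4 + 3.436 + 0.6753 = 4.112 K/W
Q = ΔT/ΣR = (77.4 °C − 10.9 °C)/4.112 = 16.17 W
From the inner boundary to the expanded polystyrene/cork board interface, ΣR_partial = 3.437 K/W.
T_interface = T_in − Q·ΣR_partial = 77.4 °C − (16.17)(3.437) = 21.8 °C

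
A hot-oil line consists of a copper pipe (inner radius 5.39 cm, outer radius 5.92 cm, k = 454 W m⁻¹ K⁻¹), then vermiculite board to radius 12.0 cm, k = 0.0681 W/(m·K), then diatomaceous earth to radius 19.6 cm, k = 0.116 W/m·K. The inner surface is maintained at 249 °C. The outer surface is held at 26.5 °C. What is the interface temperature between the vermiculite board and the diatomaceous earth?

Treat each layer as a resistance in series:
  R'_copper = ln(0.0592/0.0539)/(2πk) = 0.09379/(2π·454) = 3.288×10^-5 m·K/W
  R'_vermiculite board = ln(0.120/0.0592)/(2πk) = 0.7066/(2π·0.0681) = 1.651 m·K/W
  R'_diatomaceous earth = ln(0.196/0.120)/(2πk) = 0.4906/(2π·0.116) = 0.6731 m·K/W
ΣR = 3.288×10^-5 + 1.651 + 0.6731 = 2.324 m·K/W
Q' = ΔT/ΣR = (249 °C − 26.5 °C)/2.324 = 95.74 W/m
From the inner boundary to the vermiculite board/diatomaceous earth interface, ΣR_partial = 1.651 m·K/W.
T_interface = T_in − Q'·ΣR_partial = 249 °C − (95.74)(1.651) = 90.9 °C

T = 90.9 °C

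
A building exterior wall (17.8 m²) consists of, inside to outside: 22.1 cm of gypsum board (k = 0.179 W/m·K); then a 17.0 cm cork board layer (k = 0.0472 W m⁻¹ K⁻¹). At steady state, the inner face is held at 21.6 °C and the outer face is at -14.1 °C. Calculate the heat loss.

Resistance network (inner→outer):
  R_gypsum board = L/(kA) = 0.221/(0.179·17.8) = 0.06936 K/W
  R_cork board = L/(kA) = 0.170/(0.0472·17.8) = 0.2023 K/W
ΣR = 0.06936 + 0.2023 = 0.2717 K/W
Q = ΔT/ΣR = (21.6 °C − -14.1 °C)/0.2717 = 131 W

Q = 131 W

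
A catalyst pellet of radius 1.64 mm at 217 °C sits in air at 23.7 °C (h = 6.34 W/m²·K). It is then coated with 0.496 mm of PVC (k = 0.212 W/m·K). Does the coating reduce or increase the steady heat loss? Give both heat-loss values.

increases: 0.0414 → 0.0689 W

Critical radius for a sphere: r_cr = 2k/h = 0.0669 m = 6.69 cm.
Outer radius after coating: r₂ = 0.00164 + 4.96×10^-4 = 0.002136 m.
Since r₁ < r_cr and r₂ ≤ r_cr, the coating moves toward the maximum at r_cr — heat loss rises.
Bare: R = 1/(4πr₁²h) = 4667 K/W; Q = 193.3/4667 = 0.0414 W.
Coated: R = R_cond + R_conv = 2804 K/W; Q = 193.3/2804 = 0.0689 W.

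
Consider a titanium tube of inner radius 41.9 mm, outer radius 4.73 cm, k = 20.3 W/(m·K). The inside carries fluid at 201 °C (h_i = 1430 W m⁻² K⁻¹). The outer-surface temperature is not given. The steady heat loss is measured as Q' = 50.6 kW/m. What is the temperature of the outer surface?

Sum the resistances:
  R'_conv,in = 1/(2πr h) = 1/(2π·0.0419·1430) = 0.002656 m·K/W
  R'_titanium = ln(0.0473/0.0419)/(2πk) = 0.1212/(2π·20.3) = 9.504×10^-4 m·K/W
ΣR = 0.003607 m·K/W
ΔT = Q'·ΣR = 50600 × 0.003607 = 182.5 K
Heat flows outward, so T_out = T_in − ΔT = 201 − 182.5 = 18.5 °C

T_out = 18.5 °C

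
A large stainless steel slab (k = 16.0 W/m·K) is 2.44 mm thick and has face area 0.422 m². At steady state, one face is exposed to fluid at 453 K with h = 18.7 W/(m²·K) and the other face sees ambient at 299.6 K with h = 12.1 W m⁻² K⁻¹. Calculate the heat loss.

Treat each layer as a resistance in series:
  R_conv,in = 1/(hA) = 1/(18.7·0.422) = 0.1267 K/W
  R_stainless steel = L/(kA) = 0.00244/(16.0·0.422) = 3.614×10^-4 K/W
  R_conv,out = 1/(hA) = 1/(12.1·0.422) = 0.1958 K/W
ΣR = 0.1267 + 3.614×10^-4 + 0.1958 = 0.3229 K/W
Q = ΔT/ΣR = (453 K − 299.6 K)/0.3229 = 475 W

Q = 475 W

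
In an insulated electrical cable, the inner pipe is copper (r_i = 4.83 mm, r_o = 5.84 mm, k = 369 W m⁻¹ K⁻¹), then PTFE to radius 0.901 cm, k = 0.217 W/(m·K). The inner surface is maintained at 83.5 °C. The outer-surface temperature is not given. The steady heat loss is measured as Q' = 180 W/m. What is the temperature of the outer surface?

T_out = 26.2 °C

Series resistances:
  R'_copper = ln(0.00584/0.00483)/(2πk) = 0.1899/(2π·369) = 8.190×10^-5 m·K/W
  R'_PTFE = ln(0.00901/0.00584)/(2πk) = 0.4336/(2π·0.217) = 0.3180 m·K/W
ΣR = 0.3181 m·K/W
ΔT = Q'·ΣR = 180 × 0.3181 = 57.26 K
Heat flows outward, so T_out = T_in − ΔT = 83.5 − 57.26 = 26.2 °C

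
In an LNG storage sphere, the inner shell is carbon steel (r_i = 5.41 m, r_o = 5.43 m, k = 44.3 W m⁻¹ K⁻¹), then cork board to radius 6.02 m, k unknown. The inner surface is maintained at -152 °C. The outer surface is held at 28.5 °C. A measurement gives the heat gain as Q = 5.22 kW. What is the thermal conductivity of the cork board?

k = 0.0415 W/m·K

ΣR = ΔT/Q = |-152 − 28.5|/5220 = 0.03458 K/W
Known resistances:
  R_carbon steel = (1/5.41 − 1/5.43)/(4πk) = 6.808×10^-4/(4π·44.3) = 1.223×10^-6 K/W
R_cork board = ΣR − ΣR_known = 0.03458 − 1.223×10^-6 = 0.03458 K/W
(1/r₁−1/r₂)/(4πk) = 0.03458 ⇒ k = 0.01805/(4π·0.03458) = 0.0415 W/m·K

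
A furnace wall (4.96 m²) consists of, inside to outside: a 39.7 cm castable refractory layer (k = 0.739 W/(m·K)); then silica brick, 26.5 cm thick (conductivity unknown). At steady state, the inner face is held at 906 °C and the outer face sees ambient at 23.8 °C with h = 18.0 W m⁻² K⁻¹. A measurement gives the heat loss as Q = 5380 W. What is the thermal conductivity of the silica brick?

k = 1.20 W/m·K

ΣR = ΔT/Q = |906 − 23.8|/5380 = 0.1640 K/W
Known resistances:
  R_castable refractory = L/(kA) = 0.397/(0.739·4.96) = 0.1083 K/W
  R_conv,out = 1/(hA) = 1/(18.0·4.96) = 0.01120 K/W
R_silica brick = ΣR − ΣR_known = 0.1640 − 0.1195 = 0.04450 K/W
L/(kA) = 0.04450 ⇒ k = 0.265/(0.04450·4.96) = 1.20 W/m·K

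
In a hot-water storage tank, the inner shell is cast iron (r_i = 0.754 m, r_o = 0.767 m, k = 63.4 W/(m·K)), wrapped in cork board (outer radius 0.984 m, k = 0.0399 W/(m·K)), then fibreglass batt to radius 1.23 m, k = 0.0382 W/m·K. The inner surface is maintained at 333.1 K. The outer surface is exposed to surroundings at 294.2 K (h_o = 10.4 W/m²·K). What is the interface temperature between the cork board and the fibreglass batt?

Treat each layer as a resistance in series:
  R_cast iron = (1/0.754 − 1/0.767)/(4πk) = 0.02248/(4π·63.4) = 2.821×10^-5 K/W
  R_cork board = (1/0.767 − 1/0.984)/(4πk) = 0.2875/(4π·0.0399) = 0.5734 K/W
  R_fibreglass batt = (1/0.984 − 1/1.23)/(4πk) = 0.2033/(4π·0.0382) = 0.4234 K/W
  R_conv,out = 1/(4πr²h) = 1/(4π·1.23²·10.4) = 0.005058 K/W
ΣR = 2.821×10^-5 + 0.5734 + 0.4234 + 0.005058 = 1.002 K/W
Q = ΔT/ΣR = (333.1 K − 294.2 K)/1.002 = 38.82 W
From the inner boundary to the cork board/fibreglass batt interface, ΣR_partial = 0.5734 K/W.
T_interface = T_in − Q·ΣR_partial = 333.1 K − (38.82)(0.5734) = 310.8 K

T = 310.8 K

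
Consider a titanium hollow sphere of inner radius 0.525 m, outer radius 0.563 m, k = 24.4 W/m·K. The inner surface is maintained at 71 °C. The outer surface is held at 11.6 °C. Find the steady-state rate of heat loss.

Q = 4πk·ΔT/(1/r₁ − 1/r₂) = 4π × 24.4 × 59.4 / (1/0.525 − 1/0.563) = 1.42×10^5 W

Q = 142 kW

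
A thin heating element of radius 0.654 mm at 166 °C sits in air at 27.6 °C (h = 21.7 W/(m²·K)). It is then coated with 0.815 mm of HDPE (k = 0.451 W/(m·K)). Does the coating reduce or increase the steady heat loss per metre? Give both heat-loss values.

Critical radius for a cylinder: r_cr = k/h = 0.0208 m = 2.08 cm.
Outer radius after coating: r₂ = 6.54×10^-4 + 8.15×10^-4 = 0.001469 m.
Since r₁ < r_cr and r₂ ≤ r_cr, the coating moves toward the maximum at r_cr — heat loss rises.
Bare: R = 1/(2πr₁h) = 11.21 m·K/W; Q = 138.4/11.21 = 12.3 W/m.
Coated: R = R_cond + R_conv = 5.278 m·K/W; Q = 138.4/5.278 = 26.2 W/m.

increases: 12.3 → 26.2 W/m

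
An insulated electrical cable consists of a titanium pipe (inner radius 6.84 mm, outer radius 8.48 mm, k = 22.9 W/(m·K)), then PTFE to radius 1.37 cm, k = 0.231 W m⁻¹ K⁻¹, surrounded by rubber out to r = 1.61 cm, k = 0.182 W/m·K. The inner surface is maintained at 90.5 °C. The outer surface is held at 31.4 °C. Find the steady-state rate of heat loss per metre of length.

Q' = 125 W/m

Series thermal resistances, inner to outer:
  R'_titanium = ln(0.00848/0.00684)/(2πk) = 0.2149/(2π·22.9) = 0.001494 m·K/W
  R'_PTFE = ln(0.0137/0.00848)/(2πk) = 0.4797/(2π·0.231) = 0.3305 m·K/W
  R'_rubber = ln(0.0161/0.0137)/(2πk) = 0.1614/(2π·0.182) = 0.1412 m·K/W
ΣR = 0.001494 + 0.3305 + 0.1412 = 0.4732 m·K/W
Q' = ΔT/ΣR = (90.5 °C − 31.4 °C)/0.4732 = 125 W/m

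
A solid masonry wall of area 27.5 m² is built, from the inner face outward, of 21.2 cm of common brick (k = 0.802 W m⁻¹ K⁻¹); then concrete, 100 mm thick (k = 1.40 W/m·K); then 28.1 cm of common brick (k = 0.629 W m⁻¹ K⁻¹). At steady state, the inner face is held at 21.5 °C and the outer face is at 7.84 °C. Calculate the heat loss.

Q = 480 W

Treat each layer as a resistance in series:
  R_common brick = L/(kA) = 0.212/(0.802·27.5) = 0.009612 K/W
  R_concrete = L/(kA) = 0.100/(1.40·27.5) = 0.002597 K/W
  R_common brick = L/(kA) = 0.281/(0.629·27.5) = 0.01625 K/W
ΣR = 0.009612 + 0.002597 + 0.01625 = 0.02846 K/W
Q = ΔT/ΣR = (21.5 °C − 7.84 °C)/0.02846 = 480 W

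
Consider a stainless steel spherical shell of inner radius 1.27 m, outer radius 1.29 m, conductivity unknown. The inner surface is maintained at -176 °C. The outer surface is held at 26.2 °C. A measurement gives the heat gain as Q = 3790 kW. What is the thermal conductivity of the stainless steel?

ΣR = ΔT/Q = |-176 − 26.2|/3.79×10^6 = 5.335×10^-5 K/W
(1/r₁−1/r₂)/(4πk) = 5.335×10^-5 ⇒ k = 0.01221/(4π·5.335×10^-5) = 18.2 W/m·K

k = 18.2 W/m·K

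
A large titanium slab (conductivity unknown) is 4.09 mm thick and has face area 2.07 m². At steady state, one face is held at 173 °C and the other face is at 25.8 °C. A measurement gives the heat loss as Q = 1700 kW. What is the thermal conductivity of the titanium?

ΣR = ΔT/Q = |173 − 25.8|/1.70×10^6 = 8.659×10^-5 K/W
L/(kA) = 8.659×10^-5 ⇒ k = 0.00409/(8.659×10^-5·2.07) = 22.8 W/m·K

k = 22.8 W/m·K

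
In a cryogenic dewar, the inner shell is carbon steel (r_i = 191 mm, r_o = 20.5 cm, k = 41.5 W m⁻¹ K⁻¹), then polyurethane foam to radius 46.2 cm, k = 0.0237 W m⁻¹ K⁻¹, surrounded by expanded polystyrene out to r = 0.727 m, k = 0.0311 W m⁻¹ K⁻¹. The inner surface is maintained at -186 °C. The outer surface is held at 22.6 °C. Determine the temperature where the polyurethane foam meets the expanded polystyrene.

Series thermal resistances, inner to outer:
  R_carbon steel = (1/0.191 − 1/0.205)/(4πk) = 0.3576/(4π·41.5) = 6.856×10^-4 K/W
  R_polyurethane foam = (1/0.205 − 1/0.462)/(4πk) = 2.714/(4π·0.0237) = 9.111 K/W
  R_expanded polystyrene = (1/0.462 − 1/0.727)/(4πk) = 0.7890/(4π·0.0311) = 2.019 K/W
ΣR = 6.856×10^-4 + 9.111 + 2.019 = 11.13 K/W
Q = ΔT/ΣR = (-186 °C − 22.6 °C)/11.13 = -18.74 W
From the inner boundary to the polyurethane foam/expanded polystyrene interface, ΣR_partial = 9.112 K/W.
T_interface = T_in − Q·ΣR_partial = -186 °C − (-18.74)(9.112) = -15.2 °C

T = -15.2 °C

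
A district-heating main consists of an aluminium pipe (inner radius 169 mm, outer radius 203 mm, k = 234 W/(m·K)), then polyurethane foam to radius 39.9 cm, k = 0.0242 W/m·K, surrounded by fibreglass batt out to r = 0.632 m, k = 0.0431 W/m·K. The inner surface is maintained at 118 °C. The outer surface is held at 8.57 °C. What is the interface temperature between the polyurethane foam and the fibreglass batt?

Series thermal resistances, inner to outer:
  R'_aluminium = ln(0.203/0.169)/(2πk) = 0.1833/(2π·234) = 1.247×10^-4 m·K/W
  R'_polyurethane foam = ln(0.399/0.203)/(2πk) = 0.6758/(2π·0.0242) = 4.444 m·K/W
  R'_fibreglass batt = ln(0.632/0.399)/(2πk) = 0.4599/(2π·0.0431) = 1.698 m·K/W
ΣR = 1.247×10^-4 + 4.444 + 1.698 = 6.142 m·K/W
Q' = ΔT/ΣR = (118 °C − 8.57 °C)/6.142 = 17.82 W/m
From the inner boundary to the polyurethane foam/fibreglass batt interface, ΣR_partial = 4.444 m·K/W.
T_interface = T_in − Q'·ΣR_partial = 118 °C − (17.82)(4.444) = 38.8 °C

T = 38.8 °C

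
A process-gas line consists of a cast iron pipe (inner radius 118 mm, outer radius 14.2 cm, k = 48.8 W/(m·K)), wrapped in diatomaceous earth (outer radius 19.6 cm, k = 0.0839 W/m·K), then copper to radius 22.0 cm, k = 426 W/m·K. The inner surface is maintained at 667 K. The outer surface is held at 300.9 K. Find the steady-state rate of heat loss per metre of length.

Resistance network (inner→outer):
  R'_cast iron = ln(0.142/0.118)/(2πk) = 0.1851/(2π·48.8) = 6.038×10^-4 m·K/W
  R'_diatomaceous earth = ln(0.196/0.142)/(2πk) = 0.3223/(2π·0.0839) = 0.6114 m·K/W
  R'_copper = ln(0.220/0.196)/(2πk) = 0.1155/(2π·426) = 4.316×10^-5 m·K/W
ΣR = 6.038×10^-4 + 0.6114 + 4.316×10^-5 = 0.6120 m·K/W
Q' = ΔT/ΣR = (667 K − 300.9 K)/0.6120 = 598 W/m

Q' = 598 W/m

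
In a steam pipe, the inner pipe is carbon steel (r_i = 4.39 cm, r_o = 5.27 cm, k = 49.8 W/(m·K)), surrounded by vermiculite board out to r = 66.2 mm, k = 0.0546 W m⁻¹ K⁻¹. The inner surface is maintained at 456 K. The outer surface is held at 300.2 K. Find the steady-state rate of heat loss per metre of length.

Treat each layer as a resistance in series:
  R'_carbon steel = ln(0.0527/0.0439)/(2πk) = 0.1827/(2π·49.8) = 5.839×10^-4 m·K/W
  R'_vermiculite board = ln(0.0662/0.0527)/(2πk) = 0.2281/(2π·0.0546) = 0.6648 m·K/W
ΣR = 5.839×10^-4 + 0.6648 = 0.6654 m·K/W
Q' = ΔT/ΣR = (456 K − 300.2 K)/0.6654 = 234 W/m

Q' = 234 W/m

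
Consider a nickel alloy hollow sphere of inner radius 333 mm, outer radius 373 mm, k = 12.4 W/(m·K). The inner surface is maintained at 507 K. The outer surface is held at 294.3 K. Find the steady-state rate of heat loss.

Q = 1.03×10^5 W

Q = 4πk·ΔT/(1/r₁ − 1/r₂) = 4π × 12.4 × 212.7 / (1/0.333 − 1/0.373) = 1.03×10^5 W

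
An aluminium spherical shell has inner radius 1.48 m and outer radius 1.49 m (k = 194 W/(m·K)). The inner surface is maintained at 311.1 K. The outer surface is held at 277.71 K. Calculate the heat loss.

Q = 4πk·ΔT/(1/r₁ − 1/r₂) = 4π × 194 × 33.39 / (1/1.48 − 1/1.49) = 1.80×10^7 W

Q = 18000 kW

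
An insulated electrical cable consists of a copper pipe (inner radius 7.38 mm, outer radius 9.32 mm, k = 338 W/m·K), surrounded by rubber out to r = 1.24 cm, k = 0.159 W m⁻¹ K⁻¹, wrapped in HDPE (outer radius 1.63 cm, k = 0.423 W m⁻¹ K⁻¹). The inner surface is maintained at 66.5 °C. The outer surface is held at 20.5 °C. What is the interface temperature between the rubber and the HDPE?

Treat each layer as a resistance in series:
  R'_copper = ln(0.00932/0.00738)/(2πk) = 0.2334/(2π·338) = 1.099×10^-4 m·K/W
  R'_rubber = ln(0.0124/0.00932)/(2πk) = 0.2855/(2π·0.159) = 0.2858 m·K/W
  R'_HDPE = ln(0.0163/0.0124)/(2πk) = 0.2735/(2π·0.423) = 0.1029 m·K/W
ΣR = 1.099×10^-4 + 0.2858 + 0.1029 = 0.3888 m·K/W
Q' = ΔT/ΣR = (66.5 °C − 20.5 °C)/0.3888 = 118.3 W/m
From the inner boundary to the rubber/HDPE interface, ΣR_partial = 0.2859 m·K/W.
T_interface = T_in − Q'·ΣR_partial = 66.5 °C − (118.3)(0.2859) = 32.7 °C

T = 32.7 °C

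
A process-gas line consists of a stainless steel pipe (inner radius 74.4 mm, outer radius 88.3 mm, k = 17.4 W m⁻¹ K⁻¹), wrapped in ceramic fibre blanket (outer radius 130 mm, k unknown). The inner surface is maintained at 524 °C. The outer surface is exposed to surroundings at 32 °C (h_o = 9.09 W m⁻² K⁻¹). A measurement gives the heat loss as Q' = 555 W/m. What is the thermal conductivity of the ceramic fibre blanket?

k = 0.0821 W/m·K

ΣR = ΔT/Q' = |524 − 32|/555 = 0.8865 m·K/W
Known resistances:
  R'_stainless steel = ln(0.0883/0.0744)/(2πk) = 0.1713/(2π·17.4) = 0.001567 m·K/W
  R'_conv,out = 1/(2πr h) = 1/(2π·0.130·9.09) = 0.1347 m·K/W
R_ceramic fibre blanket = ΣR − ΣR_known = 0.8865 − 0.1363 = 0.7502 m·K/W
ln(r₂/r₁)/(2πk) = 0.7502 ⇒ k = 0.3868/(2π·0.7502) = 0.0821 W/m·K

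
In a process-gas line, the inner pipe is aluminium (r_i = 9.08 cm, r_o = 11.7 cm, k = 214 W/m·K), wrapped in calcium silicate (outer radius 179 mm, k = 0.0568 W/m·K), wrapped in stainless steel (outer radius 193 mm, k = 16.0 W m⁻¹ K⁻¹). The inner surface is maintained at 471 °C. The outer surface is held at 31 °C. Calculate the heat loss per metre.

Series thermal resistances, inner to outer:
  R'_aluminium = ln(0.117/0.0908)/(2πk) = 0.2535/(2π·214) = 1.885×10^-4 m·K/W
  R'_calcium silicate = ln(0.179/0.117)/(2πk) = 0.4252/(2π·0.0568) = 1.191 m·K/W
  R'_stainless steel = ln(0.193/0.179)/(2πk) = 0.07530/(2π·16.0) = 7.491×10^-4 m·K/W
ΣR = 1.885×10^-4 + 1.191 + 7.491×10^-4 = 1.192 m·K/W
Q' = ΔT/ΣR = (471 °C − 31 °C)/1.192 = 369 W/m

Q' = 369 W/m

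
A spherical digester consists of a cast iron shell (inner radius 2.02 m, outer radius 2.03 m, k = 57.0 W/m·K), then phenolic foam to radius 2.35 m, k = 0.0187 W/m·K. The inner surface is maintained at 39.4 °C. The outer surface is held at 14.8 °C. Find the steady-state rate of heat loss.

Q = 86.2 W

Resistance network (inner→outer):
  R_cast iron = (1/2.02 − 1/2.03)/(4πk) = 0.002439/(4π·57.0) = 3.405×10^-6 K/W
  R_phenolic foam = (1/2.03 − 1/2.35)/(4πk) = 0.06708/(4π·0.0187) = 0.2855 K/W
ΣR = 3.405×10^-6 + 0.2855 = 0.2855 K/W
Q = ΔT/ΣR = (39.4 °C − 14.8 °C)/0.2855 = 86.2 W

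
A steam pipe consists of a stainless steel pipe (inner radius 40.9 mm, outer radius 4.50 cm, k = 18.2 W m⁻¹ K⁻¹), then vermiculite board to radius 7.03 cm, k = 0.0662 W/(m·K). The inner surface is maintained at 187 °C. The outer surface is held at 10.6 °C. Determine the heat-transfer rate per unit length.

Q' = 164 W/m

Treat each layer as a resistance in series:
  R'_stainless steel = ln(0.0450/0.0409)/(2πk) = 0.09553/(2π·18.2) = 8.354×10^-4 m·K/W
  R'_vermiculite board = ln(0.0703/0.0450)/(2πk) = 0.4461/(2π·0.0662) = 1.073 m·K/W
ΣR = 8.354×10^-4 + 1.073 = 1.074 m·K/W
Q' = ΔT/ΣR = (187 °C − 10.6 °C)/1.074 = 164 W/m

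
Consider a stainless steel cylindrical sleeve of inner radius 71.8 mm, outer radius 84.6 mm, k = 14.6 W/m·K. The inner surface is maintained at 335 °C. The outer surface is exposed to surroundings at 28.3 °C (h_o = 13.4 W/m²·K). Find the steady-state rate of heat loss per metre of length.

Treat each layer as a resistance in series:
  R'_stainless steel = ln(0.0846/0.0718)/(2πk) = 0.1640/(2π·14.6) = 0.001788 m·K/W
  R'_conv,out = 1/(2πr h) = 1/(2π·0.0846·13.4) = 0.1404 m·K/W
ΣR = 0.001788 + 0.1404 = 0.1422 m·K/W
Q' = ΔT/ΣR = (335 °C − 28.3 °C)/0.1422 = 2160 W/m

Q' = 2.16 kW/m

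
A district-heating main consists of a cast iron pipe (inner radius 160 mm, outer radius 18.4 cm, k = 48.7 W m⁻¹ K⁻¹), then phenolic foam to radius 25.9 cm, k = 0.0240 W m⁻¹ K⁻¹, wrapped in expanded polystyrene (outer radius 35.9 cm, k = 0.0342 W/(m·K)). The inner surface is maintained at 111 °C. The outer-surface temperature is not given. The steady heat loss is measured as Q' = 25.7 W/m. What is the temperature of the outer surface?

T_out = 13.7 °C

Series resistances:
  R'_cast iron = ln(0.184/0.160)/(2πk) = 0.1398/(2π·48.7) = 4.568×10^-4 m·K/W
  R'_phenolic foam = ln(0.259/0.184)/(2πk) = 0.3419/(2π·0.0240) = 2.267 m·K/W
  R'_expanded polystyrene = ln(0.359/0.259)/(2πk) = 0.3265/(2π·0.0342) = 1.519 m·K/W
ΣR = 3.787 m·K/W
ΔT = Q'·ΣR = 25.7 × 3.787 = 97.33 K
Heat flows outward, so T_out = T_in − ΔT = 111 − 97.33 = 13.7 °C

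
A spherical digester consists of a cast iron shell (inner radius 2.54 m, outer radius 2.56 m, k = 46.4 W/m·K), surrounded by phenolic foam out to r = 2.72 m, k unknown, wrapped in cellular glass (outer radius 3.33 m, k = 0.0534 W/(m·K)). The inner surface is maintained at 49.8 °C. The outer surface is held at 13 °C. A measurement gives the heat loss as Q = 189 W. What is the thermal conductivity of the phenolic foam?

ΣR = ΔT/Q = |49.8 − 13|/189 = 0.1947 K/W
Known resistances:
  R_cast iron = (1/2.54 − 1/2.56)/(4πk) = 0.003076/(4π·46.4) = 5.275×10^-6 K/W
  R_cellular glass = (1/2.72 − 1/3.33)/(4πk) = 0.06735/(4π·0.0534) = 0.1004 K/W
R_phenolic foam = ΣR − ΣR_known = 0.1947 − 0.1004 = 0.09430 K/W
(1/r₁−1/r₂)/(4πk) = 0.09430 ⇒ k = 0.02298/(4π·0.09430) = 0.0194 W/m·K

k = 0.0194 W/m·K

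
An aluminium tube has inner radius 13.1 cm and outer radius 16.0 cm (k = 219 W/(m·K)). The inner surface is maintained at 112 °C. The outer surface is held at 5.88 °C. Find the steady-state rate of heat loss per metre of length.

Q' = 730 kW/m

Q' = 2πk·ΔT/ln(r₂/r₁) = 2π × 219 × 106.12 / ln(0.160/0.131) = 7.30×10^5 W/m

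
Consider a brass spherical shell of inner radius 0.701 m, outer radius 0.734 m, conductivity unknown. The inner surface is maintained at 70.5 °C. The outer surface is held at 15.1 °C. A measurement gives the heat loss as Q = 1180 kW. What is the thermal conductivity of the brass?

ΣR = ΔT/Q = |70.5 − 15.1|/1.18×10^6 = 4.695×10^-5 K/W
(1/r₁−1/r₂)/(4πk) = 4.695×10^-5 ⇒ k = 0.06414/(4π·4.695×10^-5) = 109 W/m·K

k = 109 W/m·K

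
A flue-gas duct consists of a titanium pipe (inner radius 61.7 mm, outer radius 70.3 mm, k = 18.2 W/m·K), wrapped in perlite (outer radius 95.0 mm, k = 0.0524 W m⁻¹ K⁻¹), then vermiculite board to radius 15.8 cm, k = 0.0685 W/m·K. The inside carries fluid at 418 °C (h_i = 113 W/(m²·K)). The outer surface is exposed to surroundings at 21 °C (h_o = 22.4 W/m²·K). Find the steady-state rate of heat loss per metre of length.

Treat each layer as a resistance in series:
  R'_conv,in = 1/(2πr h) = 1/(2π·0.0617·113) = 0.02283 m·K/W
  R'_titanium = ln(0.0703/0.0617)/(2πk) = 0.1305/(2π·18.2) = 0.001141 m·K/W
  R'_perlite = ln(0.0950/0.0703)/(2πk) = 0.3011/(2π·0.0524) = 0.9145 m·K/W
  R'_vermiculite board = ln(0.158/0.0950)/(2πk) = 0.5087/(2π·0.0685) = 1.182 m·K/W
  R'_conv,out = 1/(2πr h) = 1/(2π·0.158·22.4) = 0.04497 m·K/W
ΣR = 0.02283 + 0.001141 + 0.9145 + 1.182 + 0.04497 = 2.165 m·K/W
Q' = ΔT/ΣR = (418 °C − 21 °C)/2.165 = 183 W/m

Q' = 183 W/m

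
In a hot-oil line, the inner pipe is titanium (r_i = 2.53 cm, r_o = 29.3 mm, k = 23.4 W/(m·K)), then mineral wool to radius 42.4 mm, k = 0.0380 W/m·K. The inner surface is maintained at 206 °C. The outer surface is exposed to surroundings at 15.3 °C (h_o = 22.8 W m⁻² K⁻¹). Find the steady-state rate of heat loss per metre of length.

Q' = 111 W/m

Resistance network (inner→outer):
  R'_titanium = ln(0.0293/0.0253)/(2πk) = 0.1468/(2π·23.4) = 9.983×10^-4 m·K/W
  R'_mineral wool = ln(0.0424/0.0293)/(2πk) = 0.3696/(2π·0.0380) = 1.548 m·K/W
  R'_conv,out = 1/(2πr h) = 1/(2π·0.0424·22.8) = 0.1646 m·K/W
ΣR = 9.983×10^-4 + 1.548 + 0.1646 = 1.714 m·K/W
Q' = ΔT/ΣR = (206 °C − 15.3 °C)/1.714 = 111 W/m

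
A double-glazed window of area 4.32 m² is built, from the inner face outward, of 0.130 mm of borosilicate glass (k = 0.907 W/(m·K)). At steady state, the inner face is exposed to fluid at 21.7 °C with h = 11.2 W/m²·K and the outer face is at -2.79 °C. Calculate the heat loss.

Q = 1180 W

Series thermal resistances, inner to outer:
  R_conv,in = 1/(hA) = 1/(11.2·4.32) = 0.02067 K/W
  R_borosilicate glass = L/(kA) = 1.30×10^-4/(0.907·4.32) = 3.318×10^-5 K/W
ΣR = 0.02067 + 3.318×10^-5 = 0.02070 K/W
Q = ΔT/ΣR = (21.7 °C − -2.79 °C)/0.02070 = 1180 W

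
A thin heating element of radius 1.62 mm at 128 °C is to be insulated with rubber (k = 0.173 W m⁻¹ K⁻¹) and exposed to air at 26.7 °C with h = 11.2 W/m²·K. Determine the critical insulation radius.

r_cr = 1.54 cm

For a cylinder, r_cr = k_ins/h = 0.173/11.2 = 0.0154 m = 1.54 cm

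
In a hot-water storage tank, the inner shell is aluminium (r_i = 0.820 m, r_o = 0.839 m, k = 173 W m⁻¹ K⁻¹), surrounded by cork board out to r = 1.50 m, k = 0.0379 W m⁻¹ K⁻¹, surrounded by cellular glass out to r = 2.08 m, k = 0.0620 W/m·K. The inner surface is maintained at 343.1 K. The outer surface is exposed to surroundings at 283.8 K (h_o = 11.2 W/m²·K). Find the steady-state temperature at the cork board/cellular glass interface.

Treat each layer as a resistance in series:
  R_aluminium = (1/0.820 − 1/0.839)/(4πk) = 0.02762/(4π·173) = 1.270×10^-5 K/W
  R_cork board = (1/0.839 − 1/1.50)/(4πk) = 0.5252/(4π·0.0379) = 1.103 K/W
  R_cellular glass = (1/1.50 − 1/2.08)/(4πk) = 0.1859/(4π·0.0620) = 0.2386 K/W
  R_conv,out = 1/(4πr²h) = 1/(4π·2.08²·11.2) = 0.001642 K/W
ΣR = 1.270×10^-5 + 1.103 + 0.2386 + 0.001642 = 1.343 K/W
Q = ΔT/ΣR = (343.1 K − 283.8 K)/1.343 = 44.15 W
From the inner boundary to the cork board/cellular glass interface, ΣR_partial = 1.103 K/W.
T_interface = T_in − Q·ΣR_partial = 343.1 K − (44.15)(1.103) = 294.4 K

T = 294.4 K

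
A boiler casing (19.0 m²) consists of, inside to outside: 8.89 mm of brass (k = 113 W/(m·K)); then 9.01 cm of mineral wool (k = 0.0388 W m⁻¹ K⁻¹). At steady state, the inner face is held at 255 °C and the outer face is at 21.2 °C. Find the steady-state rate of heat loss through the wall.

Q = 1910 W

Treat each layer as a resistance in series:
  R_brass = L/(kA) = 0.00889/(113·19.0) = 4.141×10^-6 K/W
  R_mineral wool = L/(kA) = 0.0901/(0.0388·19.0) = 0.1222 K/W
ΣR = 4.141×10^-6 + 0.1222 = 0.1222 K/W
Q = ΔT/ΣR = (255 °C − 21.2 °C)/0.1222 = 1910 W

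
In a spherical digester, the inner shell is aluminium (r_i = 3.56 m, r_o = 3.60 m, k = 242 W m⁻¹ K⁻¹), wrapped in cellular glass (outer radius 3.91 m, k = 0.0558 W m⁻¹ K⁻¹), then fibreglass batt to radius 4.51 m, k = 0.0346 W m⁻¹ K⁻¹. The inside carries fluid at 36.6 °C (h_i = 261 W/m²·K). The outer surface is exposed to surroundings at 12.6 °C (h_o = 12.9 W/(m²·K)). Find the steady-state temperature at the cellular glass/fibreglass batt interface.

T = 29.7 °C

Series thermal resistances, inner to outer:
  R_conv,in = 1/(4πr²h) = 1/(4π·3.56²·261) = 2.406×10^-5 K/W
  R_aluminium = (1/3.56 − 1/3.60)/(4πk) = 0.003121/(4π·242) = 1.026×10^-6 K/W
  R_cellular glass = (1/3.60 − 1/3.91)/(4πk) = 0.02202/(4π·0.0558) = 0.03141 K/W
  R_fibreglass batt = (1/3.91 − 1/4.51)/(4πk) = 0.03402/(4π·0.0346) = 0.07825 K/W
  R_conv,out = 1/(4πr²h) = 1/(4π·4.51²·12.9) = 3.033×10^-4 K/W
ΣR = 2.406×10^-5 + 1.026×10^-6 + 0.03141 + 0.07825 + 3.033×10^-4 = 0.1100 K/W
Q = ΔT/ΣR = (36.6 °C − 12.6 °C)/0.1100 = 218.2 W
From the inner boundary to the cellular glass/fibreglass batt interface, ΣR_partial = 0.03144 K/W.
T_interface = T_in − Q·ΣR_partial = 36.6 °C − (218.2)(0.03144) = 29.7 °C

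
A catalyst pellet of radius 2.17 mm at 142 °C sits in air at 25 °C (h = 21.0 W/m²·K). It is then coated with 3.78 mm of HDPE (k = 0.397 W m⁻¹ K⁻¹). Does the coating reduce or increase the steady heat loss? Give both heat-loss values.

Critical radius for a sphere: r_cr = 2k/h = 0.0378 m = 3.78 cm.
Outer radius after coating: r₂ = 0.00217 + 0.00378 = 0.00595 m.
Since r₁ < r_cr and r₂ ≤ r_cr, the coating moves toward the maximum at r_cr — heat loss rises.
Bare: R = 1/(4πr₁²h) = 804.7 K/W; Q = 117/804.7 = 0.145 W.
Coated: R = R_cond + R_conv = 165.7 K/W; Q = 117/165.7 = 0.706 W.

increases: 0.145 → 0.706 W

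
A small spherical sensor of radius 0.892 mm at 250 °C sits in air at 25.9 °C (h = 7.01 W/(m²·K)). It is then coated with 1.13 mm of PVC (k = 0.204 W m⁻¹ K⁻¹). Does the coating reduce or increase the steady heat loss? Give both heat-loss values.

Critical radius for a sphere: r_cr = 2k/h = 0.0582 m = 5.82 cm.
Outer radius after coating: r₂ = 8.92×10^-4 + 0.00113 = 0.002022 m.
Since r₁ < r_cr and r₂ ≤ r_cr, the coating moves toward the maximum at r_cr — heat loss rises.
Bare: R = 1/(4πr₁²h) = 14270 K/W; Q = 224.1/14270 = 0.0157 W.
Coated: R = R_cond + R_conv = 3021 K/W; Q = 224.1/3021 = 0.0742 W.

increases: 0.0157 → 0.0742 W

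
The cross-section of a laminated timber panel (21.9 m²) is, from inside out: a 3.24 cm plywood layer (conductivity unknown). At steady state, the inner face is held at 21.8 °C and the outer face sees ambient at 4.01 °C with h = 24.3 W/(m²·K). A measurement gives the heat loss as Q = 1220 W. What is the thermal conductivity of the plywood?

k = 0.116 W/m·K

ΣR = ΔT/Q = |21.8 − 4.01|/1220 = 0.01458 K/W
Known resistances:
  R_conv,out = 1/(hA) = 1/(24.3·21.9) = 0.001879 K/W
R_plywood = ΣR − ΣR_known = 0.01458 − 0.001879 = 0.01270 K/W
L/(kA) = 0.01270 ⇒ k = 0.0324/(0.01270·21.9) = 0.116 W/m·K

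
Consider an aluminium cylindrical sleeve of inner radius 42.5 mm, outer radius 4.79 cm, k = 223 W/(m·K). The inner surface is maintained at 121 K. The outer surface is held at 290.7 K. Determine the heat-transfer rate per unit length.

Q' = 1990 kW/m

Q' = 2πk·ΔT/ln(r₂/r₁) = 2π × 223 × 169.7 / ln(0.0479/0.0425) = 1.99×10^6 W/m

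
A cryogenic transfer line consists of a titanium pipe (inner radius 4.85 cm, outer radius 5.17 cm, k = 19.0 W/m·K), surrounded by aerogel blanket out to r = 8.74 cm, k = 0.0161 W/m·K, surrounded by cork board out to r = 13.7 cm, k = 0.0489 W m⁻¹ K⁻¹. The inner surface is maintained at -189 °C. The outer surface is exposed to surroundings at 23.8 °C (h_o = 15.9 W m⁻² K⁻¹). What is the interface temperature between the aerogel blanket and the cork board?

Series thermal resistances, inner to outer:
  R'_titanium = ln(0.0517/0.0485)/(2πk) = 0.06389/(2π·19.0) = 5.352×10^-4 m·K/W
  R'_aerogel blanket = ln(0.0874/0.0517)/(2πk) = 0.5250/(2π·0.0161) = 5.190 m·K/W
  R'_cork board = ln(0.137/0.0874)/(2πk) = 0.4495/(2π·0.0489) = 1.463 m·K/W
  R'_conv,out = 1/(2πr h) = 1/(2π·0.137·15.9) = 0.07306 m·K/W
ΣR = 5.352×10^-4 + 5.190 + 1.463 + 0.07306 = 6.727 m·K/W
Q' = ΔT/ΣR = (-189 °C − 23.8 °C)/6.727 = -31.63 W/m
From the inner boundary to the aerogel blanket/cork board interface, ΣR_partial = 5.191 m·K/W.
T_interface = T_in − Q'·ΣR_partial = -189 °C − (-31.63)(5.191) = -24.8 °C

T = -24.8 °C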